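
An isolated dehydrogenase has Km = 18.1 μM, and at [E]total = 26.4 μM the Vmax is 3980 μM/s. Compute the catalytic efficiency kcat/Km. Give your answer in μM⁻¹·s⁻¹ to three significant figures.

8.33 μM⁻¹·s⁻¹

kcat = Vmax/[E]total = 3980/26.4 = 151 s⁻¹.
kcat/Km = 151/18.1 = 8.33 μM⁻¹·s⁻¹.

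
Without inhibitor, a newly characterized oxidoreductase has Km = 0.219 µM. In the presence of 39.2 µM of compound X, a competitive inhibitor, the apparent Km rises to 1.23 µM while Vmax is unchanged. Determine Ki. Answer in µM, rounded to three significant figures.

Competitive: Km,app = α·Km with α = 1 + [I]/Ki.
α = Km,app/Km = 1.23/0.219 = 5.616.
Since α = 1 + [I]/Ki, [I]/Ki = 5.616 − 1 = 4.616 and Ki = 39.2/4.616 = 8.49 µM.

8.49 µM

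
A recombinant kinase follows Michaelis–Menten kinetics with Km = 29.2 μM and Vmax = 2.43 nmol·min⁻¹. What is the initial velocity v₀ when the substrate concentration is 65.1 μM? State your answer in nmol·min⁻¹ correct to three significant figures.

[S]/(Km+[S]) = 65.1/94.30 = 0.6903, the fractional saturation.
v = 0.6903 × Vmax = 0.6903 × 2.43 = 1.68 nmol·min⁻¹.

1.68 nmol·min⁻¹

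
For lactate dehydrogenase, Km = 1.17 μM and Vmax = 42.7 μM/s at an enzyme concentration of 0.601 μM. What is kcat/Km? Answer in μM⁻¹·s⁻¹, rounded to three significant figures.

60.7 μM⁻¹·s⁻¹

kcat = Vmax/[E]total = 42.7/0.601 = 71.0 s⁻¹.
kcat/Km = 71.0/1.17 = 60.7 μM⁻¹·s⁻¹.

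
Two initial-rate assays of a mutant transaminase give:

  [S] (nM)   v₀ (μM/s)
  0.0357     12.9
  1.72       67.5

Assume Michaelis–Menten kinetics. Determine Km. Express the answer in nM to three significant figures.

From v = Vmax[S]/(Km+[S]), each point gives Vmax = v(Km+[S])/[S].
Equating: 12.9(Km+0.0357)/0.0357 = 67.5(Km+1.72)/1.72.
361.3·Km + 12.9 = 39.24·Km + 67.5, so (361.3 − 39.24)·Km = 67.5 − 12.9.
Km = 54.60/322.1 = 0.170 nM; then Vmax = 12.9(0.170+0.0357)/0.0357 = 74.2 μM/s.

0.170 nM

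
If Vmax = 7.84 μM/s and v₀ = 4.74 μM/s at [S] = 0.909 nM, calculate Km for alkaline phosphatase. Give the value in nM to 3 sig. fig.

0.594 nM

v/Vmax = 4.74/7.84 = 0.6046 = [S]/(Km+[S]).
So Km + [S] = [S]/0.6046 = 1.503 nM, giving Km = 1.503 − 0.909 = 0.594 nM.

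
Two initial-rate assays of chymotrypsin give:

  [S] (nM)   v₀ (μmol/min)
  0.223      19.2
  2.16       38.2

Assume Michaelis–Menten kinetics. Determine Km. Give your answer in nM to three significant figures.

0.278 nM

From v = Vmax[S]/(Km+[S]), each point gives Vmax = v(Km+[S])/[S].
Equating: 19.2(Km+0.223)/0.223 = 38.2(Km+2.16)/2.16.
86.10·Km + 19.2 = 17.69·Km + 38.2, so (86.10 − 17.69)·Km = 38.2 − 19.2.
Km = 19.00/68.41 = 0.278 nM; then Vmax = 19.2(0.278+0.223)/0.223 = 43.1 μmol/min.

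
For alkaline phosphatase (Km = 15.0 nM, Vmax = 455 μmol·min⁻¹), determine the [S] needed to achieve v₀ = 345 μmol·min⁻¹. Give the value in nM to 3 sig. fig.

47.0 nM

The required fractional saturation is v/Vmax = 345/455 = 0.7582.
Then [S]/(Km+[S]) = 0.7582 ⇒ [S] = 15.0 × 0.7582/(1 − 0.7582) = 47.0 nM.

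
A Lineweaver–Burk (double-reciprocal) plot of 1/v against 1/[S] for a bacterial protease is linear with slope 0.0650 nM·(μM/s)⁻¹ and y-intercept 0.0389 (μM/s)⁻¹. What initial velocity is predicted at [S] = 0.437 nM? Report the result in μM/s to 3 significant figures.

The y-intercept is 1/Vmax, so Vmax = 1/0.0389 = 25.7 μM/s.
The slope is Km/Vmax, so Km = 0.0650 × 25.7 = 1.67 nM.
Then v = 25.7 × 0.437/(1.67 + 0.437) = 5.33 μM/s.

5.33 μM/s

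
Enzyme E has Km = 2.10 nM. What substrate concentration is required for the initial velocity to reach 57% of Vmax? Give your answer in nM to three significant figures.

v/Vmax = [S]/(Km+[S]) = 0.57, so [S] = Km·0.57/(1 − 0.57) = 2.10 × 1.326.
[S] = 2.78 nM.

2.78 nM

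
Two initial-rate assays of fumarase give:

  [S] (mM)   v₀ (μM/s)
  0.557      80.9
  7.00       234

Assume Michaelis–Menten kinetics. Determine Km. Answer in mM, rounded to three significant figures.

From v = Vmax[S]/(Km+[S]), each point gives Vmax = v(Km+[S])/[S].
Equating: 80.9(Km+0.557)/0.557 = 234(Km+7.00)/7.00.
145.2·Km + 80.9 = 33.43·Km + 234, so (145.2 − 33.43)·Km = 234 − 80.9.
Km = 153.1/111.8 = 1.37 mM; then Vmax = 80.9(1.37+0.557)/0.557 = 280 μM/s.

1.37 mM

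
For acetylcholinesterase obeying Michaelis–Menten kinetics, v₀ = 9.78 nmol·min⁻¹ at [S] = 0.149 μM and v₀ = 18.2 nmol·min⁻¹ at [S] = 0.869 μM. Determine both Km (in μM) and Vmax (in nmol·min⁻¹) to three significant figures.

From v = Vmax[S]/(Km+[S]), each point gives Vmax = v(Km+[S])/[S].
Equating: 9.78(Km+0.149)/0.149 = 18.2(Km+0.869)/0.869.
65.64·Km + 9.78 = 20.94·Km + 18.2, so (65.64 − 20.94)·Km = 18.2 − 9.78.
Km = 8.420/44.69 = 0.188 μM; then Vmax = 9.78(0.188+0.149)/0.149 = 22.1 nmol·min⁻¹.

Km = 0.188 μM; Vmax = 22.1 nmol·min⁻¹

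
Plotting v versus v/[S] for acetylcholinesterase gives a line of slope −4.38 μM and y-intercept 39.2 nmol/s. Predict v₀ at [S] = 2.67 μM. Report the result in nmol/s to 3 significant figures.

In the Eadie–Hofstee form v = Vmax − Km·(v/[S]), the slope is −Km and the intercept is Vmax, so Km = 4.38 μM and Vmax = 39.2 nmol/s.
v = 39.2 × 2.67/(4.38 + 2.67) = 14.8 nmol/s.

14.8 nmol/s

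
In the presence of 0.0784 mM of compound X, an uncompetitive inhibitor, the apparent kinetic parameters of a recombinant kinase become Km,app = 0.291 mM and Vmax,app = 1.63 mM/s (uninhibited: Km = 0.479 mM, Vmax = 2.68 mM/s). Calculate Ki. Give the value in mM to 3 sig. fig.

Uncompetitive: Vmax,app = Vmax/α (and Km,app = Km/α) with α = 1 + [I]/Ki.
α = Vmax/Vmax,app = 2.68/1.63 = 1.644.
Ki = [I]/(α − 1) = 0.0784/0.6442 = 0.122 mM.

0.122 mM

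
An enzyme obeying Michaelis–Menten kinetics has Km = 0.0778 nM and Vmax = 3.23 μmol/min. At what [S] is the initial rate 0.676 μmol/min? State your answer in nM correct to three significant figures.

The required fractional saturation is v/Vmax = 0.676/3.23 = 0.2093.
Then [S]/(Km+[S]) = 0.2093 ⇒ [S] = 0.0778 × 0.2093/(1 − 0.2093) = 0.0206 nM.

0.0206 nM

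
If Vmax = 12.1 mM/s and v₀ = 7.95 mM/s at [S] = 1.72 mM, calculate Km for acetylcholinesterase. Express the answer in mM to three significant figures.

From v = Vmax[S]/(Km+[S]), Km = [S](Vmax − v)/v.
Km = 1.72 × (12.1 − 7.95) / 7.95 = 7.138/7.95 = 0.898 mM.

0.898 mM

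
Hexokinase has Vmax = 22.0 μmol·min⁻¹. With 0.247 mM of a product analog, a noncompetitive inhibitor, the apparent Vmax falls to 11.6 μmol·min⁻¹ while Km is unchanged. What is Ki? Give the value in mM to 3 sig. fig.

0.275 mM

Noncompetitive: Vmax,app = Vmax/α with α = 1 + [I]/Ki.
α = Vmax/Vmax,app = 22.0/11.6 = 1.897.
Ki = [I]/(α − 1) = 0.247/0.8966 = 0.275 mM.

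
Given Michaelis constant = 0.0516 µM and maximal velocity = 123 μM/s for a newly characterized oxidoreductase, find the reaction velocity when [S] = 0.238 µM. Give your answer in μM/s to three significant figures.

[S]/(Km+[S]) = 0.238/0.2896 = 0.8218, the fractional saturation.
v = 0.8218 × Vmax = 0.8218 × 123 = 101 μM/s.

101 μM/s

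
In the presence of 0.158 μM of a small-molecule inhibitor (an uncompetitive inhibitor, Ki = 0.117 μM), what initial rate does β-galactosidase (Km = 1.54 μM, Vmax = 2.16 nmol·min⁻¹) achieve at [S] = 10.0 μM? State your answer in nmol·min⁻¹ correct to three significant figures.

0.862 nmol·min⁻¹

With α = 1 + [I]/Ki = 1 + 0.158/0.117 = 2.350, the uncompetitive rate law is v = (Vmax/α)·[S] / (Km/α + [S]).
v = (2.16/2.350)×10.0 / (1.54/2.350 + 10.0) = 9.190/10.66 = 0.862 nmol·min⁻¹.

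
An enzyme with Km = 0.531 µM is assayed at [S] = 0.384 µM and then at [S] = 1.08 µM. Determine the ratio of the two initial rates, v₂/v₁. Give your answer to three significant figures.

1.60

The fractional saturations are [S]/(Km+[S]) = 0.384/0.9150 = 0.4197 and 1.08/1.611 = 0.6704.
v₂/v₁ is just their ratio: 0.6704/0.4197 = 1.60.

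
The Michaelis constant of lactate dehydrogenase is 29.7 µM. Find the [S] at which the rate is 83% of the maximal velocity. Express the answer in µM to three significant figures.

v/Vmax = [S]/(Km+[S]) = 0.83, so [S] = Km·0.83/(1 − 0.83) = 29.7 × 4.882.
[S] = 145 µM.

145 µM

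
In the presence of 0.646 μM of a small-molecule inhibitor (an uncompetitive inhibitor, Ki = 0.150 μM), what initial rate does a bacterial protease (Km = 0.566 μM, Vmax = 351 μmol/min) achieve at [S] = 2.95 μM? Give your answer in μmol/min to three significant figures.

63.8 μmol/min

α = 1 + [I]/Ki = 1 + 0.646/0.150 = 5.307.
For an uncompetitive inhibitor, both parameters are divided by α, giving Vmax/α and Km/α: Km,app = 0.107 μM, Vmax,app = 66.1 μmol/min.
v = Vmax,app·[S]/(Km,app + [S]) = 66.1 × 2.95/(0.107 + 2.95) = 63.8 μmol/min.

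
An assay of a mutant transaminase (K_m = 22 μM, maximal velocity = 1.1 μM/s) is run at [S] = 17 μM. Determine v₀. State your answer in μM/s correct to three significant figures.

0.479 μM/s

v = Vmax·[S]/(Km + [S]) = 1.1 × 17 / (22 + 17)
  = 18.70 / 39.00 = 0.479 μM/s.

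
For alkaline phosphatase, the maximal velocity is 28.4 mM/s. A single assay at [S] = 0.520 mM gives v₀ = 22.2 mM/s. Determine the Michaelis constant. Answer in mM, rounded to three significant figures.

0.145 mM

v/Vmax = 22.2/28.4 = 0.7817 = [S]/(Km+[S]).
So Km + [S] = [S]/0.7817 = 0.6652 mM, giving Km = 0.6652 − 0.520 = 0.145 mM.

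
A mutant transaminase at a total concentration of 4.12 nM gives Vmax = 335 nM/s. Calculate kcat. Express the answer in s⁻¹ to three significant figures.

kcat = Vmax/[E]total = 335 nM/s / 4.12 nM = 81.3 s⁻¹.

81.3 s⁻¹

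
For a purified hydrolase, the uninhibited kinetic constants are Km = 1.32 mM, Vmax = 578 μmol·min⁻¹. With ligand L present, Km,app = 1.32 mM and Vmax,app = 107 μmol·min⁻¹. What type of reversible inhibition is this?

noncompetitive

Vmax decreases (578 → 107 μmol·min⁻¹) while Km is unchanged — pure noncompetitive inhibition.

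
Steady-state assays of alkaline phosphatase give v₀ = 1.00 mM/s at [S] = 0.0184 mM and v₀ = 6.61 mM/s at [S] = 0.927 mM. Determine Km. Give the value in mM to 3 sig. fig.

0.119 mM

From v = Vmax[S]/(Km+[S]), each point gives Vmax = v(Km+[S])/[S].
Equating: 1.00(Km+0.0184)/0.0184 = 6.61(Km+0.927)/0.927.
54.35·Km + 1.00 = 7.131·Km + 6.61, so (54.35 − 7.131)·Km = 6.61 − 1.00.
Km = 5.610/47.22 = 0.119 mM; then Vmax = 1.00(0.119+0.0184)/0.0184 = 7.46 mM/s.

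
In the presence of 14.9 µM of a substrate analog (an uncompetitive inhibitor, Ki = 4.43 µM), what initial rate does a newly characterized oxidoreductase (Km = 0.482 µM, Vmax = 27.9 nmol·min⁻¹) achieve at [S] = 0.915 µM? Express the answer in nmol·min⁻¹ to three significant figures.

5.71 nmol·min⁻¹

With α = 1 + [I]/Ki = 1 + 14.9/4.43 = 4.363, the uncompetitive rate law is v = (Vmax/α)·[S] / (Km/α + [S]).
v = (27.9/4.363)×0.915 / (0.482/4.363 + 0.915) = 5.851/1.025 = 5.71 nmol·min⁻¹.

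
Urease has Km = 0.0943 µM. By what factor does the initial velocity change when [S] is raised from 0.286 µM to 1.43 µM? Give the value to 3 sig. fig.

1.25

The fractional saturations are [S]/(Km+[S]) = 0.286/0.3803 = 0.7520 and 1.43/1.524 = 0.9381.
v₂/v₁ is just their ratio: 0.9381/0.7520 = 1.25.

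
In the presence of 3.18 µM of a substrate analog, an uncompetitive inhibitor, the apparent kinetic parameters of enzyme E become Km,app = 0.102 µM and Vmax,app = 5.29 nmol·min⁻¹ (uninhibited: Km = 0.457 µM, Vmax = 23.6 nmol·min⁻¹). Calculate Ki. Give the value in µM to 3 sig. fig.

0.919 µM

Uncompetitive: Vmax,app = Vmax/α (and Km,app = Km/α) with α = 1 + [I]/Ki.
α = Vmax/Vmax,app = 23.6/5.29 = 4.461.
Ki = [I]/(α − 1) = 3.18/3.461 = 0.919 µM.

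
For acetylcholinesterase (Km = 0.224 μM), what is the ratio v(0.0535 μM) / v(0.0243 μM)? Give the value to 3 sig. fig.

The fractional saturations are [S]/(Km+[S]) = 0.0243/0.2483 = 0.09787 and 0.0535/0.2775 = 0.1928.
v₂/v₁ is just their ratio: 0.1928/0.09787 = 1.97.

1.97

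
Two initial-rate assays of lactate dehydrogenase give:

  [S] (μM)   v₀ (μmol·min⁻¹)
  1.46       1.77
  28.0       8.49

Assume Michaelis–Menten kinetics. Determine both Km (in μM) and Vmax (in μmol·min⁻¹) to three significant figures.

In reciprocal form, 1/v = (Km/Vmax)·(1/[S]) + 1/Vmax. The two points give (1/[S], 1/v) = (0.6849, 0.5650) and (0.03571, 0.1178).
Slope = (0.5650 − 0.1178)/(0.6849 − 0.03571) = 0.6888; intercept = 0.5650 − 0.6888×0.6849 = 0.09319.
Vmax = 1/intercept = 10.7 μmol·min⁻¹; Km = slope × Vmax = 0.6888 × 10.7 = 7.39 μM.

Km = 7.39 μM; Vmax = 10.7 μmol·min⁻¹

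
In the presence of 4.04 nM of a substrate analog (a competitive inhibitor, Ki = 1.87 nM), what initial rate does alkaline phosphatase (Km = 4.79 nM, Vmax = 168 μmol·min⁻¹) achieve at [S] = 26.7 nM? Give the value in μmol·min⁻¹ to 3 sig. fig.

With α = 1 + [I]/Ki = 1 + 4.04/1.87 = 3.160, the competitive rate law is v = Vmax[S] / (αKm + [S]).
v = 168×26.7 / (3.160×4.79 + 26.7) = 4486/41.84 = 107 μmol·min⁻¹.

107 μmol·min⁻¹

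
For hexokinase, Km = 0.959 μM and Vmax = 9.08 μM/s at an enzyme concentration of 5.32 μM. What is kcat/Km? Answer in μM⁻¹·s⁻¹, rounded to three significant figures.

kcat = Vmax/[E]total = 9.08/5.32 = 1.71 s⁻¹.
kcat/Km = 1.71/0.959 = 1.78 μM⁻¹·s⁻¹.

1.78 μM⁻¹·s⁻¹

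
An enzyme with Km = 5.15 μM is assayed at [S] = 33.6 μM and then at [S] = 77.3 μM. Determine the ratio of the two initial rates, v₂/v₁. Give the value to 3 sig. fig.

Since Vmax cancels, v₂/v₁ = [S]₂(Km+[S]₁) / [S]₁(Km+[S]₂).
= 77.3×(5.15+33.6) / (33.6×(5.15+77.3)) = 2995/2770 = 1.08.

1.08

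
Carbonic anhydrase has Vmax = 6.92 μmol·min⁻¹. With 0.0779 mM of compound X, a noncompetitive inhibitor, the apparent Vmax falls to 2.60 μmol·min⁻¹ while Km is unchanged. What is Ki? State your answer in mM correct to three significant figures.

0.0469 mM

Noncompetitive: Vmax,app = Vmax/α with α = 1 + [I]/Ki.
α = Vmax/Vmax,app = 6.92/2.60 = 2.662.
Ki = [I]/(α − 1) = 0.0779/1.662 = 0.0469 mM.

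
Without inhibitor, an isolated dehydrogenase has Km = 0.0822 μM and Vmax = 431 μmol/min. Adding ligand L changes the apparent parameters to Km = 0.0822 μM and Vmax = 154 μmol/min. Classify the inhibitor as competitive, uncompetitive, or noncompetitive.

noncompetitive

Vmax decreases (431 → 154 μmol/min) while Km is unchanged — pure noncompetitive inhibition.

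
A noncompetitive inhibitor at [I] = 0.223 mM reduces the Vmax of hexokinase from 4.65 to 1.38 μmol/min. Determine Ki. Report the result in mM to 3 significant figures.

0.0941 mM

Noncompetitive: Vmax,app = Vmax/α with α = 1 + [I]/Ki.
α = Vmax/Vmax,app = 4.65/1.38 = 3.370.
Since α = 1 + [I]/Ki, [I]/Ki = 3.370 − 1 = 2.370 and Ki = 0.223/2.370 = 0.0941 mM.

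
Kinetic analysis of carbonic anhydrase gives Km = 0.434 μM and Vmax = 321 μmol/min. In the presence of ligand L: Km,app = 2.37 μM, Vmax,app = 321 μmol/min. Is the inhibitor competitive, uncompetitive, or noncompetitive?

Km increases (0.434 → 2.37 μM) while Vmax is unchanged — the hallmark of competitive inhibition.

competitive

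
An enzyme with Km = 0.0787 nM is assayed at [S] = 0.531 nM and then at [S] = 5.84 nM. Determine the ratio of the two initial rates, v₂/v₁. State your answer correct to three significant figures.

The fractional saturations are [S]/(Km+[S]) = 0.531/0.6097 = 0.8709 and 5.84/5.919 = 0.9867.
v₂/v₁ is just their ratio: 0.9867/0.8709 = 1.13.

1.13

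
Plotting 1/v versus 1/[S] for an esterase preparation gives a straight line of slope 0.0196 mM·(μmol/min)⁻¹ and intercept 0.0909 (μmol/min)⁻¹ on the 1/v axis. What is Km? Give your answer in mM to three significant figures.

0.216 mM

y-intercept = 1/Vmax ⇒ Vmax = 11.0 μmol/min; slope = Km/Vmax ⇒ Km = slope × Vmax.
Km = 0.0196 × 11.0 = 0.216 mM.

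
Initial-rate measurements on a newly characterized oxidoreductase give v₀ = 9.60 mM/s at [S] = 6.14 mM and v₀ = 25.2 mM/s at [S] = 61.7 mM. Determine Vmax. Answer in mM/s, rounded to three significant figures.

In reciprocal form, 1/v = (Km/Vmax)·(1/[S]) + 1/Vmax. The two points give (1/[S], 1/v) = (0.1629, 0.1042) and (0.01621, 0.03968).
Slope = (0.1042 − 0.03968)/(0.1629 − 0.01621) = 0.4397; intercept = 0.1042 − 0.4397×0.1629 = 0.03256.
Vmax = 1/intercept = 30.7 mM/s; Km = slope × Vmax = 0.4397 × 30.7 = 13.5 mM.

30.7 mM/s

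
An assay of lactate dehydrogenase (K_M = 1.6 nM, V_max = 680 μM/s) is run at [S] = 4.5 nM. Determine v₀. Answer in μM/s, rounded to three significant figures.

502 μM/s

[S]/(Km+[S]) = 4.5/6.100 = 0.7377, the fractional saturation.
v = 0.7377 × Vmax = 0.7377 × 680 = 502 μM/s.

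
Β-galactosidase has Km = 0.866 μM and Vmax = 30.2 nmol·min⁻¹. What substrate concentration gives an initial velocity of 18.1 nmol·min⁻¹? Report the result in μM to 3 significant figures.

1.30 μM

Rearranging v = Vmax[S]/(Km+[S]) gives [S] = Km·v/(Vmax − v).
[S] = 0.866 × 18.1 / (30.2 − 18.1) = 15.67/12.10 = 1.30 μM.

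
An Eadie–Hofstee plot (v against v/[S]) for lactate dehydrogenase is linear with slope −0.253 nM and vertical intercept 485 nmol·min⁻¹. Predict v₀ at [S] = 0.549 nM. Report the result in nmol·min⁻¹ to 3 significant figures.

332 nmol·min⁻¹

In the Eadie–Hofstee form v = Vmax − Km·(v/[S]), the slope is −Km and the intercept is Vmax, so Km = 0.253 nM and Vmax = 485 nmol·min⁻¹.
v = 485 × 0.549/(0.253 + 0.549) = 332 nmol·min⁻¹.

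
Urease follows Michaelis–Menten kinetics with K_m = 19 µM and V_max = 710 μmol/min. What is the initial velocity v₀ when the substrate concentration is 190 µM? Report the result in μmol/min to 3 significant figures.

645 μmol/min

v = Vmax·[S]/(Km + [S]) = 710 × 190 / (19 + 190)
  = 134900 / 209.0 = 645 μmol/min.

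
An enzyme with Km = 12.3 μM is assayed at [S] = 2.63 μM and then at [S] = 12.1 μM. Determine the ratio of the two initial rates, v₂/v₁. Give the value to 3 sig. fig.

2.82

The fractional saturations are [S]/(Km+[S]) = 2.63/14.93 = 0.1762 and 12.1/24.40 = 0.4959.
v₂/v₁ is just their ratio: 0.4959/0.1762 = 2.82.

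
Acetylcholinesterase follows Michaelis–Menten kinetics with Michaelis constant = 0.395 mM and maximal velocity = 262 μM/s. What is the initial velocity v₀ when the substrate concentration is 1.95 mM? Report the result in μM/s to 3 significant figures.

[S]/(Km+[S]) = 1.95/2.345 = 0.8316, the fractional saturation.
v = 0.8316 × Vmax = 0.8316 × 262 = 218 μM/s.

218 μM/s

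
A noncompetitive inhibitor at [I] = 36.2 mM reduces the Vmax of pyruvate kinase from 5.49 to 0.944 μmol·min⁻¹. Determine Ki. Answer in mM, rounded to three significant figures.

7.52 mM

Noncompetitive: Vmax,app = Vmax/α with α = 1 + [I]/Ki.
α = Vmax/Vmax,app = 5.49/0.944 = 5.816.
Since α = 1 + [I]/Ki, [I]/Ki = 5.816 − 1 = 4.816 and Ki = 36.2/4.816 = 7.52 mM.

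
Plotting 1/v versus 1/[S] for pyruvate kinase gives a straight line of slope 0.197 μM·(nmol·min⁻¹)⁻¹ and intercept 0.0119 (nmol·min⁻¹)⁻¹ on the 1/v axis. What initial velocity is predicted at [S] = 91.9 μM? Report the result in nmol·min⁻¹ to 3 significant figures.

71.2 nmol·min⁻¹

The y-intercept is 1/Vmax, so Vmax = 1/0.0119 = 84.0 nmol·min⁻¹.
The slope is Km/Vmax, so Km = 0.197 × 84.0 = 16.6 μM.
Then v = 84.0 × 91.9/(16.6 + 91.9) = 71.2 nmol·min⁻¹.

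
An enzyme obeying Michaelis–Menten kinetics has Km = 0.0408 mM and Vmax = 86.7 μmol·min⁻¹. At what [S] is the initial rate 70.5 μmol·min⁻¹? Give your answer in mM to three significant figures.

0.178 mM

The required fractional saturation is v/Vmax = 70.5/86.7 = 0.8131.
Then [S]/(Km+[S]) = 0.8131 ⇒ [S] = 0.0408 × 0.8131/(1 − 0.8131) = 0.178 mM.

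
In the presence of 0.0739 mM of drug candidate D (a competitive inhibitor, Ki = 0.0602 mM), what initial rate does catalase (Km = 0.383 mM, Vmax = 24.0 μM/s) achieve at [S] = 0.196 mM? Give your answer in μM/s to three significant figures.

4.48 μM/s

α = 1 + [I]/Ki = 1 + 0.0739/0.0602 = 2.228.
For a competitive inhibitor, Vmax is unchanged and the apparent Km becomes α·Km: Km,app = 0.853 mM, Vmax,app = 24.0 μM/s.
v = Vmax,app·[S]/(Km,app + [S]) = 24.0 × 0.196/(0.853 + 0.196) = 4.48 μM/s.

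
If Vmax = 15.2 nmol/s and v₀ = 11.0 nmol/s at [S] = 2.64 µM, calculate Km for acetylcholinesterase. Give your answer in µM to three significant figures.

1.01 µM

From v = Vmax[S]/(Km+[S]), Km = [S](Vmax − v)/v.
Km = 2.64 × (15.2 − 11.0) / 11.0 = 11.09/11.0 = 1.01 µM.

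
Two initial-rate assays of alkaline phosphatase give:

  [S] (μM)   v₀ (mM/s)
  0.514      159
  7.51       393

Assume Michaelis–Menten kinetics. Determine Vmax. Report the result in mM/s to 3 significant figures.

From v = Vmax[S]/(Km+[S]), each point gives Vmax = v(Km+[S])/[S].
Equating: 159(Km+0.514)/0.514 = 393(Km+7.51)/7.51.
309.3·Km + 159 = 52.33·Km + 393, so (309.3 − 52.33)·Km = 393 − 159.
Km = 234.0/257.0 = 0.910 μM; then Vmax = 159(0.910+0.514)/0.514 = 441 mM/s.

441 mM/s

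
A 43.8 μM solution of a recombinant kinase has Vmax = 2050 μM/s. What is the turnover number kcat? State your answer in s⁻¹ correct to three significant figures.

kcat = Vmax/[E]total = 2050 μM/s / 43.8 μM = 46.8 s⁻¹.

46.8 s⁻¹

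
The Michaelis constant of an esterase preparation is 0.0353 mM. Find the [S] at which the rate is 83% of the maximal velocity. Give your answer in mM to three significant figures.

v/Vmax = [S]/(Km+[S]) = 0.83, so [S] = Km·0.83/(1 − 0.83) = 0.0353 × 4.882.
[S] = 0.172 mM.

0.172 mM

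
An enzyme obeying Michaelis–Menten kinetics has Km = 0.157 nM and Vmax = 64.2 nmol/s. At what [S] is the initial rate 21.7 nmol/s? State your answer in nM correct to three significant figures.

0.0802 nM

The required fractional saturation is v/Vmax = 21.7/64.2 = 0.3380.
Then [S]/(Km+[S]) = 0.3380 ⇒ [S] = 0.157 × 0.3380/(1 − 0.3380) = 0.0802 nM.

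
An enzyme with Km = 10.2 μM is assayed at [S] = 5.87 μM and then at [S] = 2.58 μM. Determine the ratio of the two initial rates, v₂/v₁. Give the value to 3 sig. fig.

0.553

The fractional saturations are [S]/(Km+[S]) = 5.87/16.07 = 0.3653 and 2.58/12.78 = 0.2019.
v₂/v₁ is just their ratio: 0.2019/0.3653 = 0.553.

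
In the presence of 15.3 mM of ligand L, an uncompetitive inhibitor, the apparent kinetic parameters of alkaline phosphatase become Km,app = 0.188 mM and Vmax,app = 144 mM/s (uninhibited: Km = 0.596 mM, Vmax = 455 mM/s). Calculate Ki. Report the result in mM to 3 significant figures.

7.08 mM

Uncompetitive: Vmax,app = Vmax/α (and Km,app = Km/α) with α = 1 + [I]/Ki.
α = Vmax/Vmax,app = 455/144 = 3.160.
Since α = 1 + [I]/Ki, [I]/Ki = 3.160 − 1 = 2.160 and Ki = 15.3/2.160 = 7.08 mM.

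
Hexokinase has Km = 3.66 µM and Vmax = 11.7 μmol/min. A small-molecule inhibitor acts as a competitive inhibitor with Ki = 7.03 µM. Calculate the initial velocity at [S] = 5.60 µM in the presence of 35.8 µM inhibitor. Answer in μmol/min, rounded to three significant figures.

α = 1 + [I]/Ki = 1 + 35.8/7.03 = 6.092.
For a competitive inhibitor, Vmax is unchanged and the apparent Km becomes α·Km: Km,app = 22.3 µM, Vmax,app = 11.7 μmol/min.
v = Vmax,app·[S]/(Km,app + [S]) = 11.7 × 5.60/(22.3 + 5.60) = 2.35 μmol/min.

2.35 μmol/min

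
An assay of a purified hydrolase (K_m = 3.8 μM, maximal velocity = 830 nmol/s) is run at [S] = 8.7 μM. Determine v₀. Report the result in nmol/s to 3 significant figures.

v = Vmax·[S]/(Km + [S]) = 830 × 8.7 / (3.8 + 8.7)
  = 7221 / 12.50 = 578 nmol/s.

578 nmol/s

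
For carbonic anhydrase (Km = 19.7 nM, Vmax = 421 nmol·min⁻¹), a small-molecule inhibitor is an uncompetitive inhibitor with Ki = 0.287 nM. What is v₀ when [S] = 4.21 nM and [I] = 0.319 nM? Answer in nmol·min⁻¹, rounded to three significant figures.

α = 1 + [I]/Ki = 1 + 0.319/0.287 = 2.111.
For an uncompetitive inhibitor, both parameters are divided by α, giving Vmax/α and Km/α: Km,app = 9.33 nM, Vmax,app = 199 nmol·min⁻¹.
v = Vmax,app·[S]/(Km,app + [S]) = 199 × 4.21/(9.33 + 4.21) = 62.0 nmol·min⁻¹.

62.0 nmol·min⁻¹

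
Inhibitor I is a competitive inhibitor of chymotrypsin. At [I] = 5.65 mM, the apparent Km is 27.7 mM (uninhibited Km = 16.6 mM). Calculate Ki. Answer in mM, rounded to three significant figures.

8.45 mM

Competitive: Km,app = α·Km with α = 1 + [I]/Ki.
α = Km,app/Km = 27.7/16.6 = 1.669.
Since α = 1 + [I]/Ki, [I]/Ki = 1.669 − 1 = 0.6687 and Ki = 5.65/0.6687 = 8.45 mM.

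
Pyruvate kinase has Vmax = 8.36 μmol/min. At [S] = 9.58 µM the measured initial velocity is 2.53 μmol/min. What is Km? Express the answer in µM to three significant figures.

v/Vmax = 2.53/8.36 = 0.3026 = [S]/(Km+[S]).
So Km + [S] = [S]/0.3026 = 31.66 µM, giving Km = 31.66 − 9.58 = 22.1 µM.

22.1 µM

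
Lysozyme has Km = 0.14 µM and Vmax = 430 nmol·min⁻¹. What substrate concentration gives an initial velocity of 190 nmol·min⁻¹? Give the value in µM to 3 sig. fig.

0.111 µM

The required fractional saturation is v/Vmax = 190/430 = 0.4419.
Then [S]/(Km+[S]) = 0.4419 ⇒ [S] = 0.14 × 0.4419/(1 − 0.4419) = 0.111 µM.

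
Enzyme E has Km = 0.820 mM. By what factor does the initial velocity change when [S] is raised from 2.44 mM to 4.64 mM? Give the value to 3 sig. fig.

1.14

Since Vmax cancels, v₂/v₁ = [S]₂(Km+[S]₁) / [S]₁(Km+[S]₂).
= 4.64×(0.820+2.44) / (2.44×(0.820+4.64)) = 15.13/13.32 = 1.14.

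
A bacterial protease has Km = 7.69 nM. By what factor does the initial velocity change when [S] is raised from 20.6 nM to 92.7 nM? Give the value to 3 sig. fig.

1.27

The fractional saturations are [S]/(Km+[S]) = 20.6/28.29 = 0.7282 and 92.7/100.4 = 0.9234.
v₂/v₁ is just their ratio: 0.9234/0.7282 = 1.27.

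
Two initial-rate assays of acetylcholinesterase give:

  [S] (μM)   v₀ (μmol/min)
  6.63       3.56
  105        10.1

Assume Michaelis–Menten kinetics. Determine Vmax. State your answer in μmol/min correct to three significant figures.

In reciprocal form, 1/v = (Km/Vmax)·(1/[S]) + 1/Vmax. The two points give (1/[S], 1/v) = (0.1508, 0.2809) and (0.009524, 0.09901).
Slope = (0.2809 − 0.09901)/(0.1508 − 0.009524) = 1.287; intercept = 0.2809 − 1.287×0.1508 = 0.08675.
Vmax = 1/intercept = 11.5 μmol/min; Km = slope × Vmax = 1.287 × 11.5 = 14.8 μM.

11.5 μmol/min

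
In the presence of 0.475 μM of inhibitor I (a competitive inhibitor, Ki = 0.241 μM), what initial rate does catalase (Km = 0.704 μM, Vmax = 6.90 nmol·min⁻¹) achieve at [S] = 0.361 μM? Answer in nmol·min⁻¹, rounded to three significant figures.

With α = 1 + [I]/Ki = 1 + 0.475/0.241 = 2.971, the competitive rate law is v = Vmax[S] / (αKm + [S]).
v = 6.90×0.361 / (2.971×0.704 + 0.361) = 2.491/2.453 = 1.02 nmol·min⁻¹.

1.02 nmol·min⁻¹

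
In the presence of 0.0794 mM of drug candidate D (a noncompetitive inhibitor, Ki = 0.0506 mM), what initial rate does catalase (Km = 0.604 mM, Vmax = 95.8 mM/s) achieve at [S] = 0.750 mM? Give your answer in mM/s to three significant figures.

With α = 1 + [I]/Ki = 1 + 0.0794/0.0506 = 2.569, the noncompetitive rate law is v = (Vmax/α)·[S] / (Km + [S]).
v = (95.8/2.569)×0.750 / (0.604 + 0.750) = 27.97/1.354 = 20.7 mM/s.

20.7 mM/s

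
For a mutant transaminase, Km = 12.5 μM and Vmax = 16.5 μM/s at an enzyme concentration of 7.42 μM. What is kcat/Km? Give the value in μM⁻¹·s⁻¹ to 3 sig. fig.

0.178 μM⁻¹·s⁻¹

kcat = Vmax/[E]total = 16.5/7.42 = 2.22 s⁻¹.
kcat/Km = 2.22/12.5 = 0.178 μM⁻¹·s⁻¹.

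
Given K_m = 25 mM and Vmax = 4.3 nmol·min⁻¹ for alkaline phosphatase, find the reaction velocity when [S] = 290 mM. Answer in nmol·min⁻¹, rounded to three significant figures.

[S]/(Km+[S]) = 290/315.0 = 0.9206, the fractional saturation.
v = 0.9206 × Vmax = 0.9206 × 4.3 = 3.96 nmol·min⁻¹.

3.96 nmol·min⁻¹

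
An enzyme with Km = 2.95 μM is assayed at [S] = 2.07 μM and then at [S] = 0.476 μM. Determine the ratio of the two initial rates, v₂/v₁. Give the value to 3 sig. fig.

Since Vmax cancels, v₂/v₁ = [S]₂(Km+[S]₁) / [S]₁(Km+[S]₂).
= 0.476×(2.95+2.07) / (2.07×(2.95+0.476)) = 2.390/7.092 = 0.337.

0.337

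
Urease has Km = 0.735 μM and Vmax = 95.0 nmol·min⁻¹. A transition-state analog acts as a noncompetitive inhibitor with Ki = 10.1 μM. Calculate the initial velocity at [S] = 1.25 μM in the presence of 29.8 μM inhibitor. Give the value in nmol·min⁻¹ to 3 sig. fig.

15.1 nmol·min⁻¹

With α = 1 + [I]/Ki = 1 + 29.8/10.1 = 3.950, the noncompetitive rate law is v = (Vmax/α)·[S] / (Km + [S]).
v = (95.0/3.950)×1.25 / (0.735 + 1.25) = 30.06/1.985 = 15.1 nmol·min⁻¹.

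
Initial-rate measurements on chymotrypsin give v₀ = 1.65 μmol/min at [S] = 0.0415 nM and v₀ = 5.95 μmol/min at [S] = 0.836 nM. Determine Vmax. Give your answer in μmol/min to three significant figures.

From v = Vmax[S]/(Km+[S]), each point gives Vmax = v(Km+[S])/[S].
Equating: 1.65(Km+0.0415)/0.0415 = 5.95(Km+0.836)/0.836.
39.76·Km + 1.65 = 7.117·Km + 5.95, so (39.76 − 7.117)·Km = 5.95 − 1.65.
Km = 4.300/32.64 = 0.132 nM; then Vmax = 1.65(0.132+0.0415)/0.0415 = 6.89 μmol/min.

6.89 μmol/min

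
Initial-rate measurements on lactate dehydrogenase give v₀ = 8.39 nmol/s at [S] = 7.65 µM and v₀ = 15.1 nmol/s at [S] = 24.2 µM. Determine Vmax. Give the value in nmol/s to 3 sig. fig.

In reciprocal form, 1/v = (Km/Vmax)·(1/[S]) + 1/Vmax. The two points give (1/[S], 1/v) = (0.1307, 0.1192) and (0.04132, 0.06623).
Slope = (0.1192 − 0.06623)/(0.1307 − 0.04132) = 0.5925; intercept = 0.1192 − 0.5925×0.1307 = 0.04174.
Vmax = 1/intercept = 24.0 nmol/s; Km = slope × Vmax = 0.5925 × 24.0 = 14.2 µM.

24.0 nmol/s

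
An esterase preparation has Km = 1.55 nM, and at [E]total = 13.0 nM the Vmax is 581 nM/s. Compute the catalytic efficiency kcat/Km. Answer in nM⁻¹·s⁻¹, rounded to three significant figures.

kcat = Vmax/[E]total = 581/13.0 = 44.7 s⁻¹.
kcat/Km = 44.7/1.55 = 28.8 nM⁻¹·s⁻¹.

28.8 nM⁻¹·s⁻¹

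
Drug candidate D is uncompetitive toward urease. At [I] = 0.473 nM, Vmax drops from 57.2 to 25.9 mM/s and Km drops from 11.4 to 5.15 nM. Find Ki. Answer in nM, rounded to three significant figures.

0.391 nM

Uncompetitive: Vmax,app = Vmax/α (and Km,app = Km/α) with α = 1 + [I]/Ki.
α = Vmax/Vmax,app = 57.2/25.9 = 2.208.
Ki = [I]/(α − 1) = 0.473/1.208 = 0.391 nM.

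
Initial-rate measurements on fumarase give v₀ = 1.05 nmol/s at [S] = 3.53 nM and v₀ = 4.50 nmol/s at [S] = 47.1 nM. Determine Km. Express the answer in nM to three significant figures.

In reciprocal form, 1/v = (Km/Vmax)·(1/[S]) + 1/Vmax. The two points give (1/[S], 1/v) = (0.2833, 0.9524) and (0.02123, 0.2222).
Slope = (0.9524 − 0.2222)/(0.2833 − 0.02123) = 2.786; intercept = 0.9524 − 2.786×0.2833 = 0.1631.
Vmax = 1/intercept = 6.13 nmol/s; Km = slope × Vmax = 2.786 × 6.13 = 17.1 nM.

17.1 nM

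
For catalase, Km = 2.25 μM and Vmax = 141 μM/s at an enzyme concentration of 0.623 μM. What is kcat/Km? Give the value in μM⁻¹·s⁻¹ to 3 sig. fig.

kcat = Vmax/[E]total = 141/0.623 = 226 s⁻¹.
kcat/Km = 226/2.25 = 101 μM⁻¹·s⁻¹.

101 μM⁻¹·s⁻¹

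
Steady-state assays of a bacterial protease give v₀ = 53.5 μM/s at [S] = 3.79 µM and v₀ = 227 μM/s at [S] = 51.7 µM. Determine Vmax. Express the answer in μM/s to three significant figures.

From v = Vmax[S]/(Km+[S]), each point gives Vmax = v(Km+[S])/[S].
Equating: 53.5(Km+3.79)/3.79 = 227(Km+51.7)/51.7.
14.12·Km + 53.5 = 4.391·Km + 227, so (14.12 − 4.391)·Km = 227 − 53.5.
Km = 173.5/9.725 = 17.8 µM; then Vmax = 53.5(17.8+3.79)/3.79 = 305 μM/s.

305 μM/s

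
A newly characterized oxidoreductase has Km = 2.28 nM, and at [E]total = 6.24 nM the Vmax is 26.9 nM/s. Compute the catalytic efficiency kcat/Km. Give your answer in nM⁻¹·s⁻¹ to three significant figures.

kcat = Vmax/[E]total = 26.9/6.24 = 4.31 s⁻¹.
kcat/Km = 4.31/2.28 = 1.89 nM⁻¹·s⁻¹.

1.89 nM⁻¹·s⁻¹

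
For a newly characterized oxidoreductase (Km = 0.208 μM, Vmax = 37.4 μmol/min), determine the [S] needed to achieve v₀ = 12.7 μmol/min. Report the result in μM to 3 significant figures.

0.107 μM

Rearranging v = Vmax[S]/(Km+[S]) gives [S] = Km·v/(Vmax − v).
[S] = 0.208 × 12.7 / (37.4 − 12.7) = 2.642/24.70 = 0.107 μM.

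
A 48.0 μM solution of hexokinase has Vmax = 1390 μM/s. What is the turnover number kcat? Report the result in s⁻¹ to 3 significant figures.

kcat = Vmax/[E]total = 1390 μM/s / 48.0 μM = 29.0 s⁻¹.

29.0 s⁻¹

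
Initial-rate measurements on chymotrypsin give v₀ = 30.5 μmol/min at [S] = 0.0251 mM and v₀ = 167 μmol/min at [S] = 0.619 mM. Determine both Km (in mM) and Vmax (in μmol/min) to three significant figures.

In reciprocal form, 1/v = (Km/Vmax)·(1/[S]) + 1/Vmax. The two points give (1/[S], 1/v) = (39.84, 0.03279) and (1.616, 0.005988).
Slope = (0.03279 − 0.005988)/(39.84 − 1.616) = 0.0007011; intercept = 0.03279 − 0.0007011×39.84 = 0.004855.
Vmax = 1/intercept = 206 μmol/min; Km = slope × Vmax = 0.0007011 × 206 = 0.144 mM.

Km = 0.144 mM; Vmax = 206 μmol/min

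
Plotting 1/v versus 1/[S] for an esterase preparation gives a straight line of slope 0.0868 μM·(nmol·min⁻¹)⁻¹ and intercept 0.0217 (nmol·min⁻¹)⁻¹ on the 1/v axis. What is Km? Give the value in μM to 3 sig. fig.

4.00 μM

y-intercept = 1/Vmax ⇒ Vmax = 46.1 nmol·min⁻¹; slope = Km/Vmax ⇒ Km = slope × Vmax.
Km = 0.0868 × 46.1 = 4.00 μM.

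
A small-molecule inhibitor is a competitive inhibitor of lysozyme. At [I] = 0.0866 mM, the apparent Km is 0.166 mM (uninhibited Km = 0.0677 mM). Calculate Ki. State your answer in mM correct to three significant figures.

0.0596 mM

Competitive: Km,app = α·Km with α = 1 + [I]/Ki.
α = Km,app/Km = 0.166/0.0677 = 2.452.
Since α = 1 + [I]/Ki, [I]/Ki = 2.452 − 1 = 1.452 and Ki = 0.0866/1.452 = 0.0596 mM.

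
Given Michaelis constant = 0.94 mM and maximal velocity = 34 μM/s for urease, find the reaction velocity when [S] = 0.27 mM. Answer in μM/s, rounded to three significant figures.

7.59 μM/s

v = Vmax·[S]/(Km + [S]) = 34 × 0.27 / (0.94 + 0.27)
  = 9.180 / 1.210 = 7.59 μM/s.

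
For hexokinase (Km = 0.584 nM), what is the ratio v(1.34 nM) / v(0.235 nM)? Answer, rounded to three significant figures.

2.43

The fractional saturations are [S]/(Km+[S]) = 0.235/0.8190 = 0.2869 and 1.34/1.924 = 0.6965.
v₂/v₁ is just their ratio: 0.6965/0.2869 = 2.43.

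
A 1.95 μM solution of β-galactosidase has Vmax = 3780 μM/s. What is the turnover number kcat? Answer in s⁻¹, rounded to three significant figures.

1940 s⁻¹

kcat = Vmax/[E]total = 3780 μM/s / 1.95 μM = 1940 s⁻¹.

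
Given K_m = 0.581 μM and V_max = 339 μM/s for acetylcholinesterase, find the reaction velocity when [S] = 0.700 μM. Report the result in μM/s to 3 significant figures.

185 μM/s

[S]/(Km+[S]) = 0.700/1.281 = 0.5464, the fractional saturation.
v = 0.5464 × Vmax = 0.5464 × 339 = 185 μM/s.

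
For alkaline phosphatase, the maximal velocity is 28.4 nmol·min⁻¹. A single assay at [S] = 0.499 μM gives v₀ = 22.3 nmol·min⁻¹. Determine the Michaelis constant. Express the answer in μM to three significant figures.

v/Vmax = 22.3/28.4 = 0.7852 = [S]/(Km+[S]).
So Km + [S] = [S]/0.7852 = 0.6355 μM, giving Km = 0.6355 − 0.499 = 0.136 μM.

0.136 μM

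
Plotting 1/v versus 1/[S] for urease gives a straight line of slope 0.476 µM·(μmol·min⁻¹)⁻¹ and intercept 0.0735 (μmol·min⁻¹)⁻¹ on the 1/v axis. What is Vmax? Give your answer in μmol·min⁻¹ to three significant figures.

The y-intercept of a Lineweaver–Burk plot equals 1/Vmax, so Vmax = 1/0.0735 = 13.6 μmol·min⁻¹.

13.6 μmol·min⁻¹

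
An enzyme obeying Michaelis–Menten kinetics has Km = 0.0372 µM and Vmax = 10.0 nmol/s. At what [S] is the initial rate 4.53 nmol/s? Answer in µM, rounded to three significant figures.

Rearranging v = Vmax[S]/(Km+[S]) gives [S] = Km·v/(Vmax − v).
[S] = 0.0372 × 4.53 / (10.0 − 4.53) = 0.1685/5.470 = 0.0308 µM.

0.0308 µM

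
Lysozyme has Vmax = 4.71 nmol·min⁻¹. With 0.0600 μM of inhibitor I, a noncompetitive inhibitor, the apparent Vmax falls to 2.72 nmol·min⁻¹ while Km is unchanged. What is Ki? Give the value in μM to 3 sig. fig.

Noncompetitive: Vmax,app = Vmax/α with α = 1 + [I]/Ki.
α = Vmax/Vmax,app = 4.71/2.72 = 1.732.
Since α = 1 + [I]/Ki, [I]/Ki = 1.732 − 1 = 0.7316 and Ki = 0.0600/0.7316 = 0.0820 μM.

0.0820 μM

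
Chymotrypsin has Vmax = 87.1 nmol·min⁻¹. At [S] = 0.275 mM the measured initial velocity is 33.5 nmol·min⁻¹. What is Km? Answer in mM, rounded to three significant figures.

0.440 mM

v/Vmax = 33.5/87.1 = 0.3846 = [S]/(Km+[S]).
So Km + [S] = [S]/0.3846 = 0.7150 mM, giving Km = 0.7150 − 0.275 = 0.440 mM.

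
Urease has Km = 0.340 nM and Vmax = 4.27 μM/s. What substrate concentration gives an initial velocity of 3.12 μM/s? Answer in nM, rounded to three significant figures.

Rearranging v = Vmax[S]/(Km+[S]) gives [S] = Km·v/(Vmax − v).
[S] = 0.340 × 3.12 / (4.27 − 3.12) = 1.061/1.150 = 0.922 nM.

0.922 nM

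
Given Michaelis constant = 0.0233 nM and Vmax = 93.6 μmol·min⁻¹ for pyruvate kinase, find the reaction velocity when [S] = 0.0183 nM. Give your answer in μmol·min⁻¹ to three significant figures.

v = Vmax·[S]/(Km + [S]) = 93.6 × 0.0183 / (0.0233 + 0.0183)
  = 1.713 / 0.04160 = 41.2 μmol·min⁻¹.

41.2 μmol·min⁻¹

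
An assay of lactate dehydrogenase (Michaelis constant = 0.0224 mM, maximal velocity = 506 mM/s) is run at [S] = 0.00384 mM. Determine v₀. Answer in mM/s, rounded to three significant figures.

74.0 mM/s

[S]/(Km+[S]) = 0.00384/0.02624 = 0.1463, the fractional saturation.
v = 0.1463 × Vmax = 0.1463 × 506 = 74.0 mM/s.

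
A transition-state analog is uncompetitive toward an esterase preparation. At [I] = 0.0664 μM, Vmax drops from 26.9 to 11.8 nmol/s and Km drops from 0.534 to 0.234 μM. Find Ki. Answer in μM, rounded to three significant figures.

0.0519 μM

Uncompetitive: Vmax,app = Vmax/α (and Km,app = Km/α) with α = 1 + [I]/Ki.
α = Vmax/Vmax,app = 26.9/11.8 = 2.280.
Since α = 1 + [I]/Ki, [I]/Ki = 2.280 − 1 = 1.280 and Ki = 0.0664/1.280 = 0.0519 μM.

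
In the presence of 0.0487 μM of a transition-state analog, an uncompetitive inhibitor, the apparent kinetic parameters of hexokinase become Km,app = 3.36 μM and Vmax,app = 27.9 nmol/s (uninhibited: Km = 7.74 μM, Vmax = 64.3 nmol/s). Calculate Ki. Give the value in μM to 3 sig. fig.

0.0373 μM

Uncompetitive: Vmax,app = Vmax/α (and Km,app = Km/α) with α = 1 + [I]/Ki.
α = Vmax/Vmax,app = 64.3/27.9 = 2.305.
Ki = [I]/(α − 1) = 0.0487/1.305 = 0.0373 μM.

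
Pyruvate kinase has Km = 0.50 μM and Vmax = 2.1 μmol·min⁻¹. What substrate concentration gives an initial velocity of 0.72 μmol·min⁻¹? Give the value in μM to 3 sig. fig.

0.261 μM

The required fractional saturation is v/Vmax = 0.72/2.1 = 0.3429.
Then [S]/(Km+[S]) = 0.3429 ⇒ [S] = 0.50 × 0.3429/(1 − 0.3429) = 0.261 μM.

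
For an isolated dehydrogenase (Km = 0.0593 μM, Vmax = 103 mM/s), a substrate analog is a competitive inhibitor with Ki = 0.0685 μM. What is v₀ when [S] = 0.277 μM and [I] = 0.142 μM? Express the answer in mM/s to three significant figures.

With α = 1 + [I]/Ki = 1 + 0.142/0.0685 = 3.073, the competitive rate law is v = Vmax[S] / (αKm + [S]).
v = 103×0.277 / (3.073×0.0593 + 0.277) = 28.53/0.4592 = 62.1 mM/s.

62.1 mM/s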